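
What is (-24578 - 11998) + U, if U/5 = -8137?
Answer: -77261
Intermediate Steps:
U = -40685 (U = 5*(-8137) = -40685)
(-24578 - 11998) + U = (-24578 - 11998) - 40685 = -36576 - 40685 = -77261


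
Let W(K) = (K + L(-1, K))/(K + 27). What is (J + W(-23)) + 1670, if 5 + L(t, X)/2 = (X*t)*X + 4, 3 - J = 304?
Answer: 4393/4 ≈ 1098.3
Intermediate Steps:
J = -301 (J = 3 - 1*304 = 3 - 304 = -301)
L(t, X) = -2 + 2*t*X² (L(t, X) = -10 + 2*((X*t)*X + 4) = -10 + 2*(t*X² + 4) = -10 + 2*(4 + t*X²) = -10 + (8 + 2*t*X²) = -2 + 2*t*X²)
W(K) = (-2 + K - 2*K²)/(27 + K) (W(K) = (K + (-2 + 2*(-1)*K²))/(K + 27) = (K + (-2 - 2*K²))/(27 + K) = (-2 + K - 2*K²)/(27 + K))
(J + W(-23)) + 1670 = (-301 + (-2 - 23 - 2*(-23)²)/(27 - 23)) + 1670 = (-301 + (-2 - 23 - 2*529)/4) + 1670 = (-301 + (-2 - 23 - 1058)/4) + 1670 = (-301 + (¼)*(-1083)) + 1670 = (-301 - 1083/4) + 1670 = -2287/4 + 1670 = 4393/4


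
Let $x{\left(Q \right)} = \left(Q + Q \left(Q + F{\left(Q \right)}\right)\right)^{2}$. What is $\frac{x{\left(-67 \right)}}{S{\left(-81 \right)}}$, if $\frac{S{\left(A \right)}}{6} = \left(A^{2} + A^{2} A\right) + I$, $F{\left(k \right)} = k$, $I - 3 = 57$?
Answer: $- \frac{79405921}{3148920} \approx -25.217$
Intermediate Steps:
$I = 60$ ($I = 3 + 57 = 60$)
$S{\left(A \right)} = 360 + 6 A^{2} + 6 A^{3}$ ($S{\left(A \right)} = 6 \left(\left(A^{2} + A^{2} A\right) + 60\right) = 6 \left(\left(A^{2} + A^{3}\right) + 60\right) = 6 \left(60 + A^{2} + A^{3}\right) = 360 + 6 A^{2} + 6 A^{3}$)
$x{\left(Q \right)} = \left(Q + 2 Q^{2}\right)^{2}$ ($x{\left(Q \right)} = \left(Q + Q \left(Q + Q\right)\right)^{2} = \left(Q + Q 2 Q\right)^{2} = \left(Q + 2 Q^{2}\right)^{2}$)
$\frac{x{\left(-67 \right)}}{S{\left(-81 \right)}} = \frac{\left(-67\right)^{2} \left(1 + 2 \left(-67\right)\right)^{2}}{360 + 6 \left(-81\right)^{2} + 6 \left(-81\right)^{3}} = \frac{4489 \left(1 - 134\right)^{2}}{360 + 6 \cdot 6561 + 6 \left(-531441\right)} = \frac{4489 \left(-133\right)^{2}}{360 + 39366 - 3188646} = \frac{4489 \cdot 17689}{-3148920} = 79405921 \left(- \frac{1}{3148920}\right) = - \frac{79405921}{3148920}$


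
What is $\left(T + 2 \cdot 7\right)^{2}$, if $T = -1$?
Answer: $169$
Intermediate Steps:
$\left(T + 2 \cdot 7\right)^{2} = \left(-1 + 2 \cdot 7\right)^{2} = \left(-1 + 14\right)^{2} = 13^{2} = 169$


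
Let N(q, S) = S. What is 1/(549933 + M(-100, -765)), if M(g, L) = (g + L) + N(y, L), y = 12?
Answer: 1/548303 ≈ 1.8238e-6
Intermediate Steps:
M(g, L) = g + 2*L (M(g, L) = (g + L) + L = (L + g) + L = g + 2*L)
1/(549933 + M(-100, -765)) = 1/(549933 + (-100 + 2*(-765))) = 1/(549933 + (-100 - 1530)) = 1/(549933 - 1630) = 1/548303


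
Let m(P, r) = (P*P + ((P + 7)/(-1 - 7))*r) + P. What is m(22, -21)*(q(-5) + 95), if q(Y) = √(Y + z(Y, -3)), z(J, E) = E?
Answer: 442415/8 + 4657*I*√2/4 ≈ 55302.0 + 1646.5*I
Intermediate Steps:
m(P, r) = P + P² + r*(-7/8 - P/8) (m(P, r) = (P² + ((7 + P)/(-8))*r) + P = (P² + ((7 + P)*(-⅛))*r) + P = (P² + (-7/8 - P/8)*r) + P = (P² + r*(-7/8 - P/8)) + P = P + P² + r*(-7/8 - P/8))
q(Y) = √(-3 + Y) (q(Y) = √(Y - 3) = √(-3 + Y))
m(22, -21)*(q(-5) + 95) = (22 + 22² - 7/8*(-21) - ⅛*22*(-21))*(√(-3 - 5) + 95) = (22 + 484 + 147/8 + 231/4)*(√(-8) + 95) = 4657*(2*I*√2 + 95)/8 = 4657*(95 + 2*I*√2)/8 = 442415/8 + 4657*I*√2/4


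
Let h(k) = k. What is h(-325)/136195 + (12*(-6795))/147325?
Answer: -446128837/802597135 ≈ -0.55586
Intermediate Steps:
h(-325)/136195 + (12*(-6795))/147325 = -325/136195 + (12*(-6795))/147325 = -325*1/136195 - 81540*1/147325 = -65/27239 - 16308/29465 = -446128837/802597135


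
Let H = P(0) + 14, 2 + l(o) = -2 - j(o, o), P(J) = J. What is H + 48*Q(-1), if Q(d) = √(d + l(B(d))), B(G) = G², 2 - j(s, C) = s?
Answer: 14 + 48*I*√6 ≈ 14.0 + 117.58*I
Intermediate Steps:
j(s, C) = 2 - s
l(o) = -6 + o (l(o) = -2 + (-2 - (2 - o)) = -2 + (-2 + (-2 + o)) = -2 + (-4 + o) = -6 + o)
H = 14 (H = 0 + 14 = 14)
Q(d) = √(-6 + d + d²) (Q(d) = √(d + (-6 + d²)) = √(-6 + d + d²))
H + 48*Q(-1) = 14 + 48*√(-6 - 1 + (-1)²) = 14 + 48*√(-6 - 1 + 1) = 14 + 48*√(-6) = 14 + 48*(I*√6) = 14 + 48*I*√6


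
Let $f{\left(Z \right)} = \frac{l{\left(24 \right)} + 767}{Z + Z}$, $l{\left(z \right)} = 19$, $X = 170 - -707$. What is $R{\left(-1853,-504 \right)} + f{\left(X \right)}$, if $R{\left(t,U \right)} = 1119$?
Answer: $\frac{981756}{877} \approx 1119.4$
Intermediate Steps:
$X = 877$ ($X = 170 + 707 = 877$)
$f{\left(Z \right)} = \frac{393}{Z}$ ($f{\left(Z \right)} = \frac{19 + 767}{Z + Z} = \frac{786}{2 Z} = 786 \frac{1}{2 Z} = \frac{393}{Z}$)
$R{\left(-1853,-504 \right)} + f{\left(X \right)} = 1119 + \frac{393}{877} = \frac{981756}{877}$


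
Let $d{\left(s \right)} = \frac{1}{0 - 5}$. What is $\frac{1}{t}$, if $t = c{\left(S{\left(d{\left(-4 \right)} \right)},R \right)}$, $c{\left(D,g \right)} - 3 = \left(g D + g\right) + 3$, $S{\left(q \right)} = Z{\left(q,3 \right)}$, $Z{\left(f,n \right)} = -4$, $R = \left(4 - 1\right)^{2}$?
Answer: $- \frac{1}{21} \approx -0.047619$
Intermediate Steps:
$d{\left(s \right)} = - \frac{1}{5}$ ($d{\left(s \right)} = \frac{1}{-5} = - \frac{1}{5}$)
$R = 9$ ($R = 3^{2} = 9$)
$S{\left(q \right)} = -4$
$c{\left(D,g \right)} = 6 + g + D g$ ($c{\left(D,g \right)} = 3 + \left(\left(g D + g\right) + 3\right) = 3 + \left(\left(D g + g\right) + 3\right) = 3 + \left(\left(g + D g\right) + 3\right) = 3 + \left(3 + g + D g\right) = 6 + g + D g$)
$t = -21$ ($t = 6 + 9 - 36 = -21$)
$\frac{1}{t} = \frac{1}{-21} = - \frac{1}{21}$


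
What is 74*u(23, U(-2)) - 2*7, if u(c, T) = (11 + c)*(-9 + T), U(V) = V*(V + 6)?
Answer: -42786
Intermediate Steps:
U(V) = V*(6 + V)
u(c, T) = (-9 + T)*(11 + c)
74*u(23, U(-2)) - 2*7 = 74*(-99 - 9*23 + 11*(-2*(6 - 2)) - 2*(6 - 2)*23) - 2*7 = 74*(-99 - 207 + 11*(-2*4) - 2*4*23) - 14 = 74*(-99 - 207 + 11*(-8) - 8*23) - 14 = 74*(-99 - 207 - 88 - 184) - 14 = 74*(-578) - 14 = -42772 - 14 = -42786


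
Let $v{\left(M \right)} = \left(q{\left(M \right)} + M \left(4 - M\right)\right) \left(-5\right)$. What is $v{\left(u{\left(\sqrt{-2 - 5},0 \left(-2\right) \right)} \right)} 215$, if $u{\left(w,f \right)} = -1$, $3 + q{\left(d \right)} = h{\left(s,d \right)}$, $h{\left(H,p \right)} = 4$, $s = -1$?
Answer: $4300$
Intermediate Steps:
$q{\left(d \right)} = 1$ ($q{\left(d \right)} = -3 + 4 = 1$)
$v{\left(M \right)} = -5 - 5 M \left(4 - M\right)$ ($v{\left(M \right)} = \left(1 + M \left(4 - M\right)\right) \left(-5\right) = -5 - 5 M \left(4 - M\right)$)
$v{\left(u{\left(\sqrt{-2 - 5},0 \left(-2\right) \right)} \right)} 215 = \left(-5 - -20 + 5 \left(-1\right)^{2}\right) 215 = \left(-5 + 20 + 5 \cdot 1\right) 215 = \left(-5 + 20 + 5\right) 215 = 20 \cdot 215 = 4300$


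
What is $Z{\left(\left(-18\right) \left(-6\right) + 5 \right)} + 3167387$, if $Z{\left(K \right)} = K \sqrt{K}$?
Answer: $3167387 + 113 \sqrt{113} \approx 3.1686 \cdot 10^{6}$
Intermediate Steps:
$Z{\left(K \right)} = K^{\frac{3}{2}}$
$Z{\left(\left(-18\right) \left(-6\right) + 5 \right)} + 3167387 = \left(\left(-18\right) \left(-6\right) + 5\right)^{\frac{3}{2}} + 3167387 = \left(108 + 5\right)^{\frac{3}{2}} + 3167387 = 113^{\frac{3}{2}} + 3167387 = 113 \sqrt{113} + 3167387 = 3167387 + 113 \sqrt{113}$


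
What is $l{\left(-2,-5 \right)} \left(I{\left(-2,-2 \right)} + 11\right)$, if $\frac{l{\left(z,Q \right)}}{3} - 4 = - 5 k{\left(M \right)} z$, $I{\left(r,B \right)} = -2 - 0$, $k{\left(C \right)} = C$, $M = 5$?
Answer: $1458$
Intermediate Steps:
$I{\left(r,B \right)} = -2$ ($I{\left(r,B \right)} = -2 + 0 = -2$)
$l{\left(z,Q \right)} = 12 - 75 z$ ($l{\left(z,Q \right)} = 12 + 3 \left(-5\right) 5 z = 12 + 3 \left(- 25 z\right) = 12 - 75 z$)
$l{\left(-2,-5 \right)} \left(I{\left(-2,-2 \right)} + 11\right) = \left(12 - -150\right) \left(-2 + 11\right) = \left(12 + 150\right) 9 = 162 \cdot 9 = 1458$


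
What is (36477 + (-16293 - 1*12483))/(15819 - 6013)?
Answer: 7701/9806 ≈ 0.78534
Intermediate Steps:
(36477 + (-16293 - 1*12483))/(15819 - 6013) = (36477 + (-16293 - 12483))/9806 = (36477 - 28776)*(1/9806) = 7701*(1/9806) = 7701/9806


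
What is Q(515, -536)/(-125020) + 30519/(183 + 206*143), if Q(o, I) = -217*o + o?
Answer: 355637511/185285891 ≈ 1.9194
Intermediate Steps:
Q(o, I) = -216*o
Q(515, -536)/(-125020) + 30519/(183 + 206*143) = -216*515/(-125020) + 30519/(183 + 206*143) = -111240*(-1/125020) + 30519/(183 + 29458) = 5562/6251 + 30519/29641 = 355637511/185285891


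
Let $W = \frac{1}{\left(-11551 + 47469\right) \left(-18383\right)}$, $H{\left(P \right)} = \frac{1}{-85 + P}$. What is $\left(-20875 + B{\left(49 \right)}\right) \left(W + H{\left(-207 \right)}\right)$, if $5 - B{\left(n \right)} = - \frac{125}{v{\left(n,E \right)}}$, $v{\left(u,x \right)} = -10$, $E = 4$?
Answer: $\frac{13788315601895}{192801933448} \approx 71.515$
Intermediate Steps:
$B{\left(n \right)} = - \frac{15}{2}$ ($B{\left(n \right)} = 5 - - \frac{125}{-10} = 5 - \left(-125\right) \left(- \frac{1}{10}\right) = 5 - \frac{25}{2} = - \frac{15}{2}$)
$W = - \frac{1}{660280594}$ ($W = \frac{1}{35918} \left(- \frac{1}{18383}\right) = - \frac{1}{660280594} \approx -1.5145 \cdot 10^{-9}$)
$\left(-20875 + B{\left(49 \right)}\right) \left(W + H{\left(-207 \right)}\right) = \left(-20875 - \frac{15}{2}\right) \left(- \frac{1}{660280594} + \frac{1}{-85 - 207}\right) = - \frac{41765 \left(- \frac{1}{660280594} + \frac{1}{-292}\right)}{2} = - \frac{41765 \left(- \frac{1}{660280594} - \frac{1}{292}\right)}{2} = \left(- \frac{41765}{2}\right) \left(- \frac{330140443}{96400966724}\right) = \frac{13788315601895}{192801933448}$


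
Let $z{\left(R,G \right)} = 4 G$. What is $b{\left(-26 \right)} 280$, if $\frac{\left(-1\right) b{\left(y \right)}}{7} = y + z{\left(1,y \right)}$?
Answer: $254800$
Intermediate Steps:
$b{\left(y \right)} = - 35 y$ ($b{\left(y \right)} = - 7 \left(y + 4 y\right) = - 7 \cdot 5 y = - 35 y$)
$b{\left(-26 \right)} 280 = \left(-35\right) \left(-26\right) 280 = 910 \cdot 280 = 254800$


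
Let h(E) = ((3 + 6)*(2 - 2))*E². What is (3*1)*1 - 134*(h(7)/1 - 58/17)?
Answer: 7823/17 ≈ 460.18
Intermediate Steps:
h(E) = 0 (h(E) = (9*0)*E² = 0*E² = 0)
(3*1)*1 - 134*(h(7)/1 - 58/17) = (3*1)*1 - 134*(0/1 - 58/17) = 3*1 - 134*(0*1 - 58*1/17) = 3 - 134*(0 - 58/17) = 3 - 134*(-58/17) = 3 + 7772/17 = 7823/17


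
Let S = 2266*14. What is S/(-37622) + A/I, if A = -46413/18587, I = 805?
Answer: -238208805113/281460245885 ≈ -0.84633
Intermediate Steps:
S = 31724
A = -46413/18587 (A = -46413*1/18587 = -46413/18587 ≈ -2.4971)
S/(-37622) + A/I = 31724/(-37622) - 46413/18587/805 = 31724*(-1/37622) - 46413/18587*1/805 = -15862/18811 - 46413/14962535 = -238208805113/281460245885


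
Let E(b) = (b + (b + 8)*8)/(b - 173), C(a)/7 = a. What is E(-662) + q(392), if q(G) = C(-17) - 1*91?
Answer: -169456/835 ≈ -202.94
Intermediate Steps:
C(a) = 7*a
E(b) = (64 + 9*b)/(-173 + b) (E(b) = (b + (8 + b)*8)/(-173 + b) = (b + (64 + 8*b))/(-173 + b) = (64 + 9*b)/(-173 + b))
q(G) = -210 (q(G) = 7*(-17) - 1*91 = -119 - 91 = -210)
E(-662) + q(392) = (64 + 9*(-662))/(-173 - 662) - 210 = (64 - 5958)/(-835) - 210 = -1/835*(-5894) - 210 = 5894/835 - 210 = -169456/835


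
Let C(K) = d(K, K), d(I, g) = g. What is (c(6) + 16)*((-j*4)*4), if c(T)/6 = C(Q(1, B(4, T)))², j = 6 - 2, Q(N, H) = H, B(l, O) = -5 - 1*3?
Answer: -25600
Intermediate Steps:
B(l, O) = -8 (B(l, O) = -5 - 3 = -8)
j = 4
C(K) = K
c(T) = 384 (c(T) = 6*(-8)² = 6*64 = 384)
(c(6) + 16)*((-j*4)*4) = (384 + 16)*((-1*4*4)*4) = 400*(-4*4*4) = 400*(-16*4) = 400*(-64) = -25600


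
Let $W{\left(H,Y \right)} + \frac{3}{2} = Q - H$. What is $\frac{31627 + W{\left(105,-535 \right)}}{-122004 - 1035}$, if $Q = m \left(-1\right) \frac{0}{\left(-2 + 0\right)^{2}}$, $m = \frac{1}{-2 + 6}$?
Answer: $- \frac{63041}{246078} \approx -0.25618$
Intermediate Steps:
$m = \frac{1}{4} \approx 0.25$
$Q = 0$ ($Q = \frac{1}{4} \left(-1\right) \frac{0}{\left(-2 + 0\right)^{2}} = - \frac{0 \frac{1}{\left(-2\right)^{2}}}{4} = - \frac{0 \cdot \frac{1}{4}}{4} = \left(- \frac{1}{4}\right) 0 = 0$)
$W{\left(H,Y \right)} = - \frac{3}{2} - H$ ($W{\left(H,Y \right)} = - \frac{3}{2} + \left(0 - H\right) = - \frac{3}{2} - H$)
$\frac{31627 + W{\left(105,-535 \right)}}{-122004 - 1035} = \frac{31627 - \frac{213}{2}}{-122004 - 1035} = \frac{31627 - \frac{213}{2}}{-123039} = \left(31627 - \frac{213}{2}\right) \left(- \frac{1}{123039}\right) = \frac{63041}{2} \left(- \frac{1}{123039}\right) = - \frac{63041}{246078}$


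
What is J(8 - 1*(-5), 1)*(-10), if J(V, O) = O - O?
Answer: 0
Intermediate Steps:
J(V, O) = 0
J(8 - 1*(-5), 1)*(-10) = 0*(-10) = 0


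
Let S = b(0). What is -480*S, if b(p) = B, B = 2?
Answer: -960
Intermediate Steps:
b(p) = 2
S = 2
-480*S = -480*2 = -960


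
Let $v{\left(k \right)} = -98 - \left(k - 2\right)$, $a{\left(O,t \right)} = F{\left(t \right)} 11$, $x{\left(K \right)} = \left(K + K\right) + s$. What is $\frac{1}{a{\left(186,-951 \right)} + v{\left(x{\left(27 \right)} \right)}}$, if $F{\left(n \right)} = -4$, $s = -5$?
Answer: $- \frac{1}{189} \approx -0.005291$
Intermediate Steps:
$x{\left(K \right)} = -5 + 2 K$ ($x{\left(K \right)} = \left(K + K\right) - 5 = 2 K - 5 = -5 + 2 K$)
$a{\left(O,t \right)} = -44$ ($a{\left(O,t \right)} = \left(-4\right) 11 = -44$)
$v{\left(k \right)} = -96 - k$ ($v{\left(k \right)} = -98 - \left(-2 + k\right) = -96 - k$)
$\frac{1}{a{\left(186,-951 \right)} + v{\left(x{\left(27 \right)} \right)}} = \frac{1}{-44 - \left(91 + 54\right)} = \frac{1}{-44 - 145} = \frac{1}{-189} = - \frac{1}{189}$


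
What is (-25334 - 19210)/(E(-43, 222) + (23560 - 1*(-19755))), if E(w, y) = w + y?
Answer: -7424/7249 ≈ -1.0241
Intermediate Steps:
(-25334 - 19210)/(E(-43, 222) + (23560 - 1*(-19755))) = (-25334 - 19210)/((-43 + 222) + (23560 - 1*(-19755))) = -44544/(179 + (23560 + 19755)) = -44544/(179 + 43315) = -44544/43494 = -44544*1/43494 = -7424/7249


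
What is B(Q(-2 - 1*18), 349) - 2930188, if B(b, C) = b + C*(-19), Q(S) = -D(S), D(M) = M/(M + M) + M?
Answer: -5873599/2 ≈ -2.9368e+6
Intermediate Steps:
D(M) = ½ + M (D(M) = M/((2*M)) + M = M*(1/(2*M)) + M = ½ + M)
Q(S) = -½ - S (Q(S) = -(½ + S) = -½ - S)
B(b, C) = b - 19*C
B(Q(-2 - 1*18), 349) - 2930188 = ((-½ - (-2 - 1*18)) - 19*349) - 2930188 = ((-½ - (-2 - 18)) - 6631) - 2930188 = ((-½ - 1*(-20)) - 6631) - 2930188 = ((-½ + 20) - 6631) - 2930188 = (39/2 - 6631) - 2930188 = -13223/2 - 2930188 = -5873599/2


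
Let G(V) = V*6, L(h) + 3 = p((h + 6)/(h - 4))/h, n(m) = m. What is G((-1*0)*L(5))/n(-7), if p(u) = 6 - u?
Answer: 0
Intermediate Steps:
L(h) = -3 + (6 - (6 + h)/(-4 + h))/h (L(h) = -3 + (6 - (h + 6)/(h - 4))/h = -3 + (6 - (6 + h)/(-4 + h))/h)
G(V) = 6*V
G((-1*0)*L(5))/n(-7) = (6*((-1*0)*((-30 - 3*5² + 17*5)/(5*(-4 + 5)))))/(-7) = (6*(0*((⅕)*(-30 - 3*25 + 85)/1)))*(-⅐) = (6*(0*((⅕)*1*(-30 - 75 + 85))))*(-⅐) = (6*(0*((⅕)*1*(-20))))*(-⅐) = (6*(0*(-4)))*(-⅐) = (6*0)*(-⅐) = 0*(-⅐) = 0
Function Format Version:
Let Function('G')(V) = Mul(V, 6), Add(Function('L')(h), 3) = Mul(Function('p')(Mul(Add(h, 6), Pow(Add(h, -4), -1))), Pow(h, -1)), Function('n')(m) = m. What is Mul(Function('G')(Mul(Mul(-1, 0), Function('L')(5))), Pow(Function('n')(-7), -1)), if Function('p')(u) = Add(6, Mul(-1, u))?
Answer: 0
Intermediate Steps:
Function('L')(h) = Add(-3, Mul(Pow(h, -1), Add(6, Mul(-1, Pow(Add(-4, h), -1), Add(6, h))))) (Function('L')(h) = Add(-3, Mul(Add(6, Mul(-1, Mul(Add(h, 6), Pow(Add(h, -4), -1)))), Pow(h, -1))) = Add(-3, Mul(Add(6, Mul(-1, Mul(Add(6, h), Pow(Add(-4, h), -1)))), Pow(h, -1))) = Add(-3, Mul(Add(6, Mul(-1, Mul(Pow(Add(-4, h), -1), Add(6, h)))), Pow(h, -1))) = Add(-3, Mul(Add(6, Mul(-1, Pow(Add(-4, h), -1), Add(6, h))), Pow(h, -1))) = Add(-3, Mul(Pow(h, -1), Add(6, Mul(-1, Pow(Add(-4, h), -1), Add(6, h))))))
Function('G')(V) = Mul(6, V)
Mul(Function('G')(Mul(Mul(-1, 0), Function('L')(5))), Pow(Function('n')(-7), -1)) = Mul(Mul(6, Mul(Mul(-1, 0), Mul(Pow(5, -1), Pow(Add(-4, 5), -1), Add(-30, Mul(-3, Pow(5, 2)), Mul(17, 5))))), Pow(-7, -1)) = Mul(Mul(6, Mul(0, Mul(Rational(1, 5), Pow(1, -1), Add(-30, Mul(-3, 25), 85)))), Rational(-1, 7)) = Mul(Mul(6, Mul(0, Mul(Rational(1, 5), 1, Add(-30, -75, 85)))), Rational(-1, 7)) = Mul(Mul(6, Mul(0, Mul(Rational(1, 5), 1, -20))), Rational(-1, 7)) = Mul(Mul(6, Mul(0, -4)), Rational(-1, 7)) = Mul(Mul(6, 0), Rational(-1, 7)) = Mul(0, Rational(-1, 7)) = 0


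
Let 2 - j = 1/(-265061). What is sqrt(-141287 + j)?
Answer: 2*I*sqrt(2481576848626606)/265061 ≈ 375.88*I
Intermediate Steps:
j = 530123/265061 (j = 2 - 1/(-265061) = 2 - 1*(-1/265061) = 2 + 1/265061 = 530123/265061 ≈ 2.0000)
sqrt(-141287 + j) = sqrt(-141287 + 530123/265061) = sqrt(-37449143384/265061) = 2*I*sqrt(2481576848626606)/265061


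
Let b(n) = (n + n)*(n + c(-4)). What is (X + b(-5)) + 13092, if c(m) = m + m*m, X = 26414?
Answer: 39436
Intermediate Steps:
c(m) = m + m²
b(n) = 2*n*(12 + n) (b(n) = (n + n)*(n - 4*(1 - 4)) = (2*n)*(n - 4*(-3)) = (2*n)*(n + 12) = (2*n)*(12 + n) = 2*n*(12 + n))
(X + b(-5)) + 13092 = (26414 + 2*(-5)*(12 - 5)) + 13092 = (26414 + 2*(-5)*7) + 13092 = (26414 - 70) + 13092 = 26344 + 13092 = 39436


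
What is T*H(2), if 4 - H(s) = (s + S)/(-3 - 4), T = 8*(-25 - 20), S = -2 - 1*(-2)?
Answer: -10800/7 ≈ -1542.9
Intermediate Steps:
S = 0 (S = -2 + 2 = 0)
T = -360 (T = 8*(-45) = -360)
H(s) = 4 + s/7 (H(s) = 4 - (s + 0)/(-3 - 4) = 4 - s/(-7) = 4 - s*(-1)/7 = 4 - (-1)*s/7 = 4 + s/7)
T*H(2) = -360*(4 + (⅐)*2) = -360*(4 + 2/7) = -360*30/7 = -10800/7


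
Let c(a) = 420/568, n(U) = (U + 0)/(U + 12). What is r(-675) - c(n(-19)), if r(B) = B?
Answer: -95955/142 ≈ -675.74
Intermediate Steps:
n(U) = U/(12 + U)
c(a) = 105/142 (c(a) = 420*(1/568) = 105/142)
r(-675) - c(n(-19)) = -675 - 1*105/142 = -675 - 105/142 = -95955/142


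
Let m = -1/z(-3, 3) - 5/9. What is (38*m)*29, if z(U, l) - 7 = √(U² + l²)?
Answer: -240236/279 + 3306*√2/31 ≈ -710.24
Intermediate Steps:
z(U, l) = 7 + √(U² + l²)
m = -5/9 - 1/(7 + 3*√2) (m = -1/(7 + √((-3)² + 3²)) - 5/9 = -1/(7 + √(9 + 9)) - 5*⅑ = -1/(7 + √18) - 5/9 = -1/(7 + 3*√2) - 5/9 = -5/9 - 1/(7 + 3*√2) ≈ -0.64450)
(38*m)*29 = (38*(-218/279 + 3*√2/31))*29 = (-8284/279 + 114*√2/31)*29 = -240236/279 + 3306*√2/31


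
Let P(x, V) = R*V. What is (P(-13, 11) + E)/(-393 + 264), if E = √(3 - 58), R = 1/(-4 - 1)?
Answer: 11/645 - I*√55/129 ≈ 0.017054 - 0.05749*I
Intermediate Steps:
R = -⅕ (R = 1/(-5) = -⅕ ≈ -0.20000)
P(x, V) = -V/5
E = I*√55 (E = √(-55) = I*√55 ≈ 7.4162*I)
(P(-13, 11) + E)/(-393 + 264) = (-⅕*11 + I*√55)/(-393 + 264) = (-11/5 + I*√55)/(-129) = (-11/5 + I*√55)*(-1/129) = 11/645 - I*√55/129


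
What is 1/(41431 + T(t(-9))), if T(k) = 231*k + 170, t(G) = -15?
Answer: 1/38136 ≈ 2.6222e-5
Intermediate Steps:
T(k) = 170 + 231*k
1/(41431 + T(t(-9))) = 1/(41431 + (170 + 231*(-15))) = 1/(41431 + (170 - 3465)) = 1/(41431 - 3295) = 1/38136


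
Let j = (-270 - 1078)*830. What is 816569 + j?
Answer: -302271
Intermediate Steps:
j = -1118840 (j = -1348*830 = -1118840)
816569 + j = 816569 - 1118840 = -302271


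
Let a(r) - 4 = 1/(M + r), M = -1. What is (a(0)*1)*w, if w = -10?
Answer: -30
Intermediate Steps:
a(r) = 4 + 1/(-1 + r)
(a(0)*1)*w = (((-3 + 4*0)/(-1 + 0))*1)*(-10) = (((-3 + 0)/(-1))*1)*(-10) = (-1*(-3)*1)*(-10) = (3*1)*(-10) = 3*(-10) = -30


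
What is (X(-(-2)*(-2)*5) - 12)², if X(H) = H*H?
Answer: 150544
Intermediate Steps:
X(H) = H²
(X(-(-2)*(-2)*5) - 12)² = ((-(-2)*(-2)*5)² - 12)² = ((-1*4*5)² - 12)² = ((-4*5)² - 12)² = ((-20)² - 12)² = (400 - 12)² = 388² = 150544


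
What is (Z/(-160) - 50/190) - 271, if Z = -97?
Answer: -822797/3040 ≈ -270.66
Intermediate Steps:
(Z/(-160) - 50/190) - 271 = (-97/(-160) - 50/190) - 271 = (-97*(-1/160) - 50*1/190) - 271 = (97/160 - 5/19) - 271 = 1043/3040 - 271 = -822797/3040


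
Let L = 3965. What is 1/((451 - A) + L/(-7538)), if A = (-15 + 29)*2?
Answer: 7538/3184609 ≈ 0.0023670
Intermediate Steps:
A = 28 (A = 14*2 = 28)
1/((451 - A) + L/(-7538)) = 1/((451 - 1*28) + 3965/(-7538)) = 1/((451 - 28) + 3965*(-1/7538)) = 1/(423 - 3965/7538) = 1/(3184609/7538) = 7538/3184609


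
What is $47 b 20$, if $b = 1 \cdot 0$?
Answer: $0$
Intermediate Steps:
$b = 0$
$47 b 20 = 47 \cdot 0 \cdot 20 = 0 \cdot 20 = 0$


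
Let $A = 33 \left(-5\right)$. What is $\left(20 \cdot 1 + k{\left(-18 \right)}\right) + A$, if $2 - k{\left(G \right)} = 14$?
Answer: $-157$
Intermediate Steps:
$A = -165$
$k{\left(G \right)} = -12$ ($k{\left(G \right)} = 2 - 14 = -12$)
$\left(20 \cdot 1 + k{\left(-18 \right)}\right) + A = \left(20 \cdot 1 - 12\right) - 165 = \left(20 - 12\right) - 165 = 8 - 165 = -157$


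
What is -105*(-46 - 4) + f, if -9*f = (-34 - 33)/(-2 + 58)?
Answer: 2646067/504 ≈ 5250.1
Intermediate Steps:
f = 67/504 (f = -(-34 - 33)/(9*(-2 + 58)) = -(-67)/(9*56) = -1/9*(-67/56) = 67/504 ≈ 0.13294)
-105*(-46 - 4) + f = -105*(-46 - 4) + 67/504 = -105*(-50) + 67/504 = 5250 + 67/504 = 2646067/504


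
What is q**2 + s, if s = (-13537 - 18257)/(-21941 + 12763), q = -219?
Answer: 220108926/4589 ≈ 47964.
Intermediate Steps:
s = 15897/4589 (s = -31794/(-9178) = -31794*(-1/9178) = 15897/4589 ≈ 3.4642)
q**2 + s = (-219)**2 + 15897/4589 = 47961 + 15897/4589 = 220108926/4589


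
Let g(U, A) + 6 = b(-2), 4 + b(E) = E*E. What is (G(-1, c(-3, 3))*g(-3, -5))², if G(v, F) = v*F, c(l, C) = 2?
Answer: 144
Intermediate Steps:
G(v, F) = F*v
b(E) = -4 + E² (b(E) = -4 + E*E = -4 + E²)
g(U, A) = -6 (g(U, A) = -6 + (-4 + (-2)²) = -6 + (-4 + 4) = -6 + 0 = -6)
(G(-1, c(-3, 3))*g(-3, -5))² = ((2*(-1))*(-6))² = (-2*(-6))² = 12² = 144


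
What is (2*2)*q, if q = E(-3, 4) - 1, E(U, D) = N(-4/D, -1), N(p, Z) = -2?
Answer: -12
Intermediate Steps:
E(U, D) = -2
q = -3 (q = -2 - 1 = -3)
(2*2)*q = (2*2)*(-3) = 4*(-3) = -12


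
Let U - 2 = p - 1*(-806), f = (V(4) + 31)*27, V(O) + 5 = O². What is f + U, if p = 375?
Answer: 2317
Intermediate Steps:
V(O) = -5 + O²
f = 1134 (f = ((-5 + 4²) + 31)*27 = ((-5 + 16) + 31)*27 = (11 + 31)*27 = 42*27 = 1134)
U = 1183 (U = 2 + (375 - 1*(-806)) = 2 + (375 + 806) = 2 + 1181 = 1183)
f + U = 1134 + 1183 = 2317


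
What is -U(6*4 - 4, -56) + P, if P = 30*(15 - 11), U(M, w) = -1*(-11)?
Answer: 109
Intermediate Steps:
U(M, w) = 11
P = 120 (P = 30*4 = 120)
-U(6*4 - 4, -56) + P = -1*11 + 120 = -11 + 120 = 109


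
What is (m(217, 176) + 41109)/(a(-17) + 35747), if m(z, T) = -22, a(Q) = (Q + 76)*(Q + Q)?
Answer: 41087/33741 ≈ 1.2177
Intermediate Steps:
a(Q) = 2*Q*(76 + Q) (a(Q) = (76 + Q)*(2*Q) = 2*Q*(76 + Q))
(m(217, 176) + 41109)/(a(-17) + 35747) = (-22 + 41109)/(2*(-17)*(76 - 17) + 35747) = 41087/(2*(-17)*59 + 35747) = 41087/(-2006 + 35747) = 41087/33741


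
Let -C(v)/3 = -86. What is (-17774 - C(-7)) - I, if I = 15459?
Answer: -33491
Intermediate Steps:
C(v) = 258 (C(v) = -3*(-86) = 258)
(-17774 - C(-7)) - I = (-17774 - 1*258) - 1*15459 = (-17774 - 258) - 15459 = -18032 - 15459 = -33491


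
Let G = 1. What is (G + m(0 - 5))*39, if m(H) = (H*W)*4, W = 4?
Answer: -3081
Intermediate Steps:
m(H) = 16*H (m(H) = (H*4)*4 = (4*H)*4 = 16*H)
(G + m(0 - 5))*39 = (1 + 16*(0 - 5))*39 = (1 + 16*(-5))*39 = (1 - 80)*39 = -79*39 = -3081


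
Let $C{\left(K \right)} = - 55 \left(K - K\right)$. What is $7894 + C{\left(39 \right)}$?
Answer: $7894$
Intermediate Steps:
$C{\left(K \right)} = 0$ ($C{\left(K \right)} = \left(-55\right) 0 = 0$)
$7894 + C{\left(39 \right)} = 7894 + 0 = 7894$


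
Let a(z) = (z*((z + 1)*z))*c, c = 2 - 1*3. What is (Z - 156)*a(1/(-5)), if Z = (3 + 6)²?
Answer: 12/5 ≈ 2.4000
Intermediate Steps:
c = -1 (c = 2 - 3 = -1)
Z = 81 (Z = 9² = 81)
a(z) = -z²*(1 + z) (a(z) = (z*((z + 1)*z))*(-1) = (z*((1 + z)*z))*(-1) = (z*(z*(1 + z)))*(-1) = (z²*(1 + z))*(-1) = -z²*(1 + z))
(Z - 156)*a(1/(-5)) = (81 - 156)*((1/(-5))²*(-1 - 1/(-5))) = -75*(-⅕)²*(-1 - 1*(-⅕)) = -3*(-1 + ⅕) = -3*(-4)/5 = -75*(-4/125) = 12/5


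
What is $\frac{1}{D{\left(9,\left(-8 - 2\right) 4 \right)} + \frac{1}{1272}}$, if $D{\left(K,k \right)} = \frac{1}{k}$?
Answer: $- \frac{3180}{77} \approx -41.299$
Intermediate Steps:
$\frac{1}{D{\left(9,\left(-8 - 2\right) 4 \right)} + \frac{1}{1272}} = \frac{1}{\frac{1}{\left(-8 - 2\right) 4} + \frac{1}{1272}} = \frac{1}{\frac{1}{\left(-10\right) 4} + \frac{1}{1272}} = \frac{1}{\frac{1}{-40} + \frac{1}{1272}} = \frac{1}{- \frac{1}{40} + \frac{1}{1272}} = \frac{1}{- \frac{77}{3180}} = - \frac{3180}{77}$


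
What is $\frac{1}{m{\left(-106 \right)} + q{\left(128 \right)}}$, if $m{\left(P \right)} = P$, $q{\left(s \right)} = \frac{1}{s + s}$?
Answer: $- \frac{256}{27135} \approx -0.0094343$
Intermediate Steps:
$q{\left(s \right)} = \frac{1}{2 s}$
$\frac{1}{m{\left(-106 \right)} + q{\left(128 \right)}} = \frac{1}{-106 + \frac{1}{2 \cdot 128}} = \frac{1}{-106 + \frac{1}{2} \cdot \frac{1}{128}} = \frac{1}{-106 + \frac{1}{256}} = \frac{1}{- \frac{27135}{256}} = - \frac{256}{27135}$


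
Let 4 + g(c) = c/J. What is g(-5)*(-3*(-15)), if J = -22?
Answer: -3735/22 ≈ -169.77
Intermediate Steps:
g(c) = -4 - c/22 (g(c) = -4 + c/(-22) = -4 + c*(-1/22) = -4 - c/22)
g(-5)*(-3*(-15)) = (-4 - 1/22*(-5))*(-3*(-15)) = (-4 + 5/22)*45 = -83/22*45 = -3735/22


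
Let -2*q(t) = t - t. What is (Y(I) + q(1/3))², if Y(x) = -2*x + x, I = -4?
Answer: 16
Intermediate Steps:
q(t) = 0 (q(t) = -(t - t)/2 = -½*0 = 0)
Y(x) = -x
(Y(I) + q(1/3))² = (-1*(-4) + 0)² = (4 + 0)² = 4² = 16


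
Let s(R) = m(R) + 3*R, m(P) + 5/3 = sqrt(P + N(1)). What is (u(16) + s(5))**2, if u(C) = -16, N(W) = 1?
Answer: 118/9 - 16*sqrt(6)/3 ≈ 0.047166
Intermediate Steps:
m(P) = -5/3 + sqrt(1 + P) (m(P) = -5/3 + sqrt(P + 1) = -5/3 + sqrt(1 + P))
s(R) = -5/3 + sqrt(1 + R) + 3*R (s(R) = (-5/3 + sqrt(1 + R)) + 3*R = -5/3 + sqrt(1 + R) + 3*R)
(u(16) + s(5))**2 = (-16 + (-5/3 + sqrt(1 + 5) + 3*5))**2 = (-16 + (-5/3 + sqrt(6) + 15))**2 = (-16 + (40/3 + sqrt(6)))**2 = (-8/3 + sqrt(6))**2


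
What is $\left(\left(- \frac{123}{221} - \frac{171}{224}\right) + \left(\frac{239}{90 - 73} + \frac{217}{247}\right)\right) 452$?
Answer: $\frac{111332911}{18088} \approx 6155.1$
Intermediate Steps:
$\left(\left(- \frac{123}{221} - \frac{171}{224}\right) + \left(\frac{239}{90 - 73} + \frac{217}{247}\right)\right) 452 = \left(\left(\left(-123\right) \frac{1}{221} - \frac{171}{224}\right) + \left(\frac{239}{90 - 73} + 217 \cdot \frac{1}{247}\right)\right) 452 = \left(\left(- \frac{123}{221} - \frac{171}{224}\right) + \left(\frac{239}{17} + \frac{217}{247}\right)\right) 452 = \left(- \frac{65343}{49504} + \left(239 \cdot \frac{1}{17} + \frac{217}{247}\right)\right) 452 = \left(- \frac{65343}{49504} + \left(\frac{239}{17} + \frac{217}{247}\right)\right) 452 = \left(- \frac{65343}{49504} + \frac{62722}{4199}\right) 452 = \frac{985247}{72352} \cdot 452 = \frac{111332911}{18088}$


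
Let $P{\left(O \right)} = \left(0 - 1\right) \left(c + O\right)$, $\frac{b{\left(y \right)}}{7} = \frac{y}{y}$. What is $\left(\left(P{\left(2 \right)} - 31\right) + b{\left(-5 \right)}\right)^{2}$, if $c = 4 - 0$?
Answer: $900$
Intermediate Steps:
$b{\left(y \right)} = 7$ ($b{\left(y \right)} = 7 \frac{y}{y} = 7 \cdot 1 = 7$)
$c = 4$ ($c = 4 + 0 = 4$)
$P{\left(O \right)} = -4 - O$ ($P{\left(O \right)} = \left(0 - 1\right) \left(4 + O\right) = - (4 + O) = -4 - O$)
$\left(\left(P{\left(2 \right)} - 31\right) + b{\left(-5 \right)}\right)^{2} = \left(\left(\left(-4 - 2\right) - 31\right) + 7\right)^{2} = \left(\left(-6 - 31\right) + 7\right)^{2} = \left(-37 + 7\right)^{2} = \left(-30\right)^{2} = 900$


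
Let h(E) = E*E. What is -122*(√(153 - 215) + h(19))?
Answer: -44042 - 122*I*√62 ≈ -44042.0 - 960.63*I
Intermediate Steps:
h(E) = E²
-122*(√(153 - 215) + h(19)) = -122*(√(153 - 215) + 19²) = -122*(√(-62) + 361) = -122*(I*√62 + 361) = -122*(361 + I*√62) = -44042 - 122*I*√62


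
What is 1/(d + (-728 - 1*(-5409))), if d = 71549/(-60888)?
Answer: 60888/284945179 ≈ 0.00021368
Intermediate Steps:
d = -71549/60888 (d = 71549*(-1/60888) = -71549/60888 ≈ -1.1751)
1/(d + (-728 - 1*(-5409))) = 1/(-71549/60888 + (-728 - 1*(-5409))) = 1/(-71549/60888 + (-728 + 5409)) = 1/(-71549/60888 + 4681) = 1/(284945179/60888) = 60888/284945179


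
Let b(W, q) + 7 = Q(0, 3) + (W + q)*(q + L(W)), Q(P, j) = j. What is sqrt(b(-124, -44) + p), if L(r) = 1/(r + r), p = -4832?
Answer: sqrt(2456967)/31 ≈ 50.564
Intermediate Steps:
L(r) = 1/(2*r)
b(W, q) = -4 + (W + q)*(q + 1/(2*W)) (b(W, q) = -7 + (3 + (W + q)*(q + 1/(2*W))) = -4 + (W + q)*(q + 1/(2*W)))
sqrt(b(-124, -44) + p) = sqrt((-7/2 + (-44)**2 - 124*(-44) + (1/2)*(-44)/(-124)) - 4832) = sqrt((-7/2 + 1936 + 5456 + (1/2)*(-44)*(-1/124)) - 4832) = sqrt((-7/2 + 1936 + 5456 + 11/62) - 4832) = sqrt(229049/31 - 4832) = sqrt(79257/31) = sqrt(2456967)/31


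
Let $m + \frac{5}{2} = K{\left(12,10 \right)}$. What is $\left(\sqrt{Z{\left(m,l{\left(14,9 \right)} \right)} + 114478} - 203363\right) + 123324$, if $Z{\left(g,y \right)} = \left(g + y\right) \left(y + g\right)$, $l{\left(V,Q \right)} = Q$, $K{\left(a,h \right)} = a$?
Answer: $-80039 + \frac{\sqrt{459281}}{2} \approx -79700.0$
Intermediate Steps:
$m = \frac{19}{2}$ ($m = - \frac{5}{2} + 12 = \frac{19}{2} \approx 9.5$)
$Z{\left(g,y \right)} = \left(g + y\right)^{2}$ ($Z{\left(g,y \right)} = \left(g + y\right) \left(g + y\right) = \left(g + y\right)^{2}$)
$\left(\sqrt{Z{\left(m,l{\left(14,9 \right)} \right)} + 114478} - 203363\right) + 123324 = \left(\sqrt{\left(\frac{19}{2} + 9\right)^{2} + 114478} - 203363\right) + 123324 = \left(\sqrt{\left(\frac{37}{2}\right)^{2} + 114478} - 203363\right) + 123324 = \left(\sqrt{\frac{1369}{4} + 114478} - 203363\right) + 123324 = \left(\sqrt{\frac{459281}{4}} - 203363\right) + 123324 = \left(\frac{\sqrt{459281}}{2} - 203363\right) + 123324 = \left(-203363 + \frac{\sqrt{459281}}{2}\right) + 123324 = -80039 + \frac{\sqrt{459281}}{2}$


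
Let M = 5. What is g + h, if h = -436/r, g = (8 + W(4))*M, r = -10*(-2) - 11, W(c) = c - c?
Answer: -76/9 ≈ -8.4444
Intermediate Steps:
W(c) = 0
r = 9 (r = 20 - 11 = 9)
g = 40 (g = (8 + 0)*5 = 8*5 = 40)
h = -436/9 ≈ -48.444
g + h = 40 - 436/9 = -76/9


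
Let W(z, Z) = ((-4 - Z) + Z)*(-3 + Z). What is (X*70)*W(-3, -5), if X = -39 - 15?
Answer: -120960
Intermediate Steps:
X = -54
W(z, Z) = 12 - 4*Z (W(z, Z) = -4*(-3 + Z) = 12 - 4*Z)
(X*70)*W(-3, -5) = (-54*70)*(12 - 4*(-5)) = -3780*(12 + 20) = -3780*32 = -120960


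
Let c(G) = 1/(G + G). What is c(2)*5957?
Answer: 5957/4 ≈ 1489.3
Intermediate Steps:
c(G) = 1/(2*G)
c(2)*5957 = ((1/2)/2)*5957 = ((1/2)*(1/2))*5957 = (1/4)*5957 = 5957/4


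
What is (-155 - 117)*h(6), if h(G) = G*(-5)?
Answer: 8160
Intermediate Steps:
h(G) = -5*G
(-155 - 117)*h(6) = (-155 - 117)*(-5*6) = -272*(-30) = 8160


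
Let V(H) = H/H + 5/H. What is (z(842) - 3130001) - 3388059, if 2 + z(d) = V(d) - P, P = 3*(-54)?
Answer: -5488070953/842 ≈ -6.5179e+6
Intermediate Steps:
V(H) = 1 + 5/H
P = -162
z(d) = 160 + (5 + d)/d (z(d) = -2 + ((5 + d)/d - 1*(-162)) = -2 + ((5 + d)/d + 162) = -2 + (162 + (5 + d)/d) = 160 + (5 + d)/d)
(z(842) - 3130001) - 3388059 = ((161 + 5/842) - 3130001) - 3388059 = (135567/842 - 3130001) - 3388059 = -2635325275/842 - 3388059 = -5488070953/842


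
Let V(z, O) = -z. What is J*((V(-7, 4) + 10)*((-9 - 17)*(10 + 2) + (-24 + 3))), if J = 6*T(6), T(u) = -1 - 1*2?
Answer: 101898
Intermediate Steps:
T(u) = -3 (T(u) = -1 - 2 = -3)
J = -18 (J = 6*(-3) = -18)
J*((V(-7, 4) + 10)*((-9 - 17)*(10 + 2) + (-24 + 3))) = -18*(-1*(-7) + 10)*((-9 - 17)*(10 + 2) + (-24 + 3)) = -18*(7 + 10)*(-26*12 - 21) = -306*(-312 - 21) = -306*(-333) = -18*(-5661) = 101898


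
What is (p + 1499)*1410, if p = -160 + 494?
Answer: 2584530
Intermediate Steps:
p = 334
(p + 1499)*1410 = (334 + 1499)*1410 = 1833*1410 = 2584530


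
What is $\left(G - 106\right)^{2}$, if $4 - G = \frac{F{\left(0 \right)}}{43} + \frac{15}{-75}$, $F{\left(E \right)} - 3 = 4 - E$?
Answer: $\frac{480574084}{46225} \approx 10396.0$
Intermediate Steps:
$F{\left(E \right)} = 7 - E$ ($F{\left(E \right)} = 3 - \left(-4 + E\right) = 7 - E$)
$G = \frac{868}{215}$ ($G = 4 - \left(\frac{7 - 0}{43} + \frac{15}{-75}\right) = 4 - \left(\left(7 + 0\right) \frac{1}{43} + 15 \left(- \frac{1}{75}\right)\right) = 4 - \left(7 \cdot \frac{1}{43} - \frac{1}{5}\right) = 4 - \left(\frac{7}{43} - \frac{1}{5}\right) = 4 - - \frac{8}{215} = 4 + \frac{8}{215} = \frac{868}{215} \approx 4.0372$)
$\left(G - 106\right)^{2} = \left(\frac{868}{215} - 106\right)^{2} = \left(- \frac{21922}{215}\right)^{2} = \frac{480574084}{46225}$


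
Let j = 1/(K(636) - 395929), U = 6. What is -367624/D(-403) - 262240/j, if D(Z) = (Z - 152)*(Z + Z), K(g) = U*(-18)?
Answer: 23229118396071388/223665 ≈ 1.0386e+11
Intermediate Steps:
K(g) = -108 (K(g) = 6*(-18) = -108)
j = -1/396037 (j = 1/(-108 - 395929) = 1/(-396037) = -1/396037 ≈ -2.5250e-6)
D(Z) = 2*Z*(-152 + Z) (D(Z) = (-152 + Z)*(2*Z) = 2*Z*(-152 + Z))
-367624/D(-403) - 262240/j = -367624*(-1/(806*(-152 - 403))) - 262240/(-1/396037) = -367624/(2*(-403)*(-555)) - 262240*(-396037) = -367624/447330 + 103856742880 = -367624*1/447330 + 103856742880 = -183812/223665 + 103856742880 = 23229118396071388/223665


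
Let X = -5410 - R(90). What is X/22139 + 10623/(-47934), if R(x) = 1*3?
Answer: -164883113/353736942 ≈ -0.46612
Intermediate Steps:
R(x) = 3
X = -5413 (X = -5410 - 1*3 = -5410 - 3 = -5413)
X/22139 + 10623/(-47934) = -5413/22139 + 10623/(-47934) = -5413*1/22139 + 10623*(-1/47934) = -5413/22139 - 3541/15978 = -164883113/353736942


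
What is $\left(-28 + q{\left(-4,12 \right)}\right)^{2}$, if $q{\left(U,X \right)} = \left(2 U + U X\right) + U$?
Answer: $7744$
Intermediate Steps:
$q{\left(U,X \right)} = 3 U + U X$
$\left(-28 + q{\left(-4,12 \right)}\right)^{2} = \left(-28 - 4 \left(3 + 12\right)\right)^{2} = \left(-28 - 60\right)^{2} = \left(-88\right)^{2} = 7744$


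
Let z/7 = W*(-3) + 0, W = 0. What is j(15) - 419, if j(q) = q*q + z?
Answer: -194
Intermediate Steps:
z = 0 (z = 7*(0*(-3) + 0) = 7*(0 + 0) = 7*0 = 0)
j(q) = q² (j(q) = q*q + 0 = q² + 0 = q²)
j(15) - 419 = 15² - 419 = 225 - 419 = -194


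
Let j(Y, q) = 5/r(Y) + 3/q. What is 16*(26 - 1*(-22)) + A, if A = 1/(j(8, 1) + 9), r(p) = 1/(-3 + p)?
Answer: 28417/37 ≈ 768.03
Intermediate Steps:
j(Y, q) = -15 + 3/q + 5*Y (j(Y, q) = 5/(1/(-3 + Y)) + 3/q = 5*(-3 + Y) + 3/q = (-15 + 5*Y) + 3/q = -15 + 3/q + 5*Y)
A = 1/37 (A = 1/((-15 + 3/1 + 5*8) + 9) = 1/((-15 + 3*1 + 40) + 9) = 1/((-15 + 3 + 40) + 9) = 1/(28 + 9) = 1/37 ≈ 0.027027)
16*(26 - 1*(-22)) + A = 16*(26 - 1*(-22)) + 1/37 = 16*(26 + 22) + 1/37 = 16*48 + 1/37 = 768 + 1/37 = 28417/37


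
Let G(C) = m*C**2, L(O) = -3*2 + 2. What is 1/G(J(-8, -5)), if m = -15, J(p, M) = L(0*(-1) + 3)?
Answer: -1/240 ≈ -0.0041667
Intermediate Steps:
L(O) = -4 (L(O) = -6 + 2 = -4)
J(p, M) = -4
G(C) = -15*C**2
1/G(J(-8, -5)) = 1/(-15*(-4)**2) = 1/(-15*16) = 1/(-240) = -1/240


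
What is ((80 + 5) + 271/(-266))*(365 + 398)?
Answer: 2434951/38 ≈ 64078.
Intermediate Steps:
((80 + 5) + 271/(-266))*(365 + 398) = (85 + 271*(-1/266))*763 = (85 - 271/266)*763 = (22339/266)*763 = 2434951/38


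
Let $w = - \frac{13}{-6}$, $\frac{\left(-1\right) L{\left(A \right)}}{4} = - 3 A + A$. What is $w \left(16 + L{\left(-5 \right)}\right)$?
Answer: $-52$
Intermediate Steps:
$L{\left(A \right)} = 8 A$ ($L{\left(A \right)} = - 4 \left(- 3 A + A\right) = - 4 \left(- 2 A\right) = 8 A$)
$w = \frac{13}{6}$ ($w = \left(-13\right) \left(- \frac{1}{6}\right) = \frac{13}{6} \approx 2.1667$)
$w \left(16 + L{\left(-5 \right)}\right) = \frac{13 \left(16 + 8 \left(-5\right)\right)}{6} = \frac{13 \left(16 - 40\right)}{6} = \frac{13}{6} \left(-24\right) = -52$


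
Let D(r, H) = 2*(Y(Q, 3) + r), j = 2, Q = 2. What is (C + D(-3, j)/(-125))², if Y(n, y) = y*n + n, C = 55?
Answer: 1885129/625 ≈ 3016.2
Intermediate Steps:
Y(n, y) = n + n*y (Y(n, y) = n*y + n = n + n*y)
D(r, H) = 16 + 2*r (D(r, H) = 2*(2*(1 + 3) + r) = 2*(2*4 + r) = 2*(8 + r) = 16 + 2*r)
(C + D(-3, j)/(-125))² = (55 + (16 + 2*(-3))/(-125))² = (55 + (16 - 6)*(-1/125))² = (55 + 10*(-1/125))² = (55 - 2/25)² = (1373/25)² = 1885129/625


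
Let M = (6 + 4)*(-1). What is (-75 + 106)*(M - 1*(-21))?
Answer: 341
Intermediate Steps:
M = -10 (M = 10*(-1) = -10)
(-75 + 106)*(M - 1*(-21)) = (-75 + 106)*(-10 - 1*(-21)) = 31*(-10 + 21) = 31*11 = 341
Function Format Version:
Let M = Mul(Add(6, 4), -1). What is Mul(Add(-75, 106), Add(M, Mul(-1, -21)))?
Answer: 341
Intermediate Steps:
M = -10 (M = Mul(10, -1) = -10)
Mul(Add(-75, 106), Add(M, Mul(-1, -21))) = Mul(Add(-75, 106), Add(-10, Mul(-1, -21))) = Mul(31, Add(-10, 21)) = Mul(31, 11) = 341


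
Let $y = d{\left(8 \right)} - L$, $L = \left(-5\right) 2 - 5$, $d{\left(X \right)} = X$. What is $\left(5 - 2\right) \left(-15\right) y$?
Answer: $-1035$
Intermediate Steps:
$L = -15$ ($L = -10 - 5 = -15$)
$y = 23$ ($y = 8 - -15 = 8 + 15 = 23$)
$\left(5 - 2\right) \left(-15\right) y = \left(5 - 2\right) \left(-15\right) 23 = 3 \left(-15\right) 23 = \left(-45\right) 23 = -1035$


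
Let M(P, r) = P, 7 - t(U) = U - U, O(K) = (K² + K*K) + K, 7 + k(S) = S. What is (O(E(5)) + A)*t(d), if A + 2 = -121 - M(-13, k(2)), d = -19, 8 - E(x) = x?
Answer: -623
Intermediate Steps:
k(S) = -7 + S
E(x) = 8 - x
O(K) = K + 2*K² (O(K) = (K² + K²) + K = 2*K² + K = K + 2*K²)
t(U) = 7 (t(U) = 7 - (U - U) = 7 - 1*0 = 7 + 0 = 7)
A = -110 (A = -2 + (-121 - 1*(-13)) = -2 + (-121 + 13) = -2 - 108 = -110)
(O(E(5)) + A)*t(d) = ((8 - 1*5)*(1 + 2*(8 - 1*5)) - 110)*7 = ((8 - 5)*(1 + 2*(8 - 5)) - 110)*7 = (3*(1 + 2*3) - 110)*7 = (3*(1 + 6) - 110)*7 = (3*7 - 110)*7 = (21 - 110)*7 = -89*7 = -623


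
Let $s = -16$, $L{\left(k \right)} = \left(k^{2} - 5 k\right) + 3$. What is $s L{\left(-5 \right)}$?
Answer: $-848$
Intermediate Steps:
$L{\left(k \right)} = 3 + k^{2} - 5 k$
$s L{\left(-5 \right)} = - 16 \left(3 + \left(-5\right)^{2} - -25\right) = - 16 \left(3 + 25 + 25\right) = \left(-16\right) 53 = -848$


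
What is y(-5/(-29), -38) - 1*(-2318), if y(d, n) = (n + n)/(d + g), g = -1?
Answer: 14459/6 ≈ 2409.8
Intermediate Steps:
y(d, n) = 2*n/(-1 + d) (y(d, n) = (n + n)/(d - 1) = (2*n)/(-1 + d) = 2*n/(-1 + d))
y(-5/(-29), -38) - 1*(-2318) = 2*(-38)/(-1 - 5/(-29)) - 1*(-2318) = 2*(-38)/(-1 - 5*(-1/29)) + 2318 = 2*(-38)/(-1 + 5/29) + 2318 = 2*(-38)/(-24/29) + 2318 = 2*(-38)*(-29/24) + 2318 = 551/6 + 2318 = 14459/6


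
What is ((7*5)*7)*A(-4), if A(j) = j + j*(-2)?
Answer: 980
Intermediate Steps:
A(j) = -j (A(j) = j - 2*j = -j)
((7*5)*7)*A(-4) = ((7*5)*7)*(-1*(-4)) = (35*7)*4 = 245*4 = 980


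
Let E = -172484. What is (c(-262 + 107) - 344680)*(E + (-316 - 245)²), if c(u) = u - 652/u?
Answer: -7602393125201/155 ≈ -4.9048e+10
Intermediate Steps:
(c(-262 + 107) - 344680)*(E + (-316 - 245)²) = (((-262 + 107) - 652/(-262 + 107)) - 344680)*(-172484 + (-316 - 245)²) = ((-155 - 652/(-155)) - 344680)*(-172484 + (-561)²) = ((-155 - 652*(-1/155)) - 344680)*(-172484 + 314721) = ((-155 + 652/155) - 344680)*142237 = (-23373/155 - 344680)*142237 = -53448773/155*142237 = -7602393125201/155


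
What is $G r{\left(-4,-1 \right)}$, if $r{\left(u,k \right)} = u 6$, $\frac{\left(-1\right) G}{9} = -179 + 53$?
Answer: $-27216$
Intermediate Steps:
$G = 1134$ ($G = - 9 \left(-179 + 53\right) = \left(-9\right) \left(-126\right) = 1134$)
$r{\left(u,k \right)} = 6 u$
$G r{\left(-4,-1 \right)} = 1134 \cdot 6 \left(-4\right) = 1134 \left(-24\right) = -27216$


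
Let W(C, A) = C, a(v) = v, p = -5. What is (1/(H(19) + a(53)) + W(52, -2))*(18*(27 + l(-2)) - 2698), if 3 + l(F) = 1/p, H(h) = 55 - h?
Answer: -52529892/445 ≈ -1.1804e+5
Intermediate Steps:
l(F) = -16/5 (l(F) = -3 + 1/(-5) = -3 - 1/5 = -16/5)
(1/(H(19) + a(53)) + W(52, -2))*(18*(27 + l(-2)) - 2698) = (1/((55 - 1*19) + 53) + 52)*(18*(27 - 16/5) - 2698) = (1/((55 - 19) + 53) + 52)*(18*(119/5) - 2698) = (1/(36 + 53) + 52)*(2142/5 - 2698) = (1/89 + 52)*(-11348/5) = (4629/89)*(-11348/5) = -52529892/445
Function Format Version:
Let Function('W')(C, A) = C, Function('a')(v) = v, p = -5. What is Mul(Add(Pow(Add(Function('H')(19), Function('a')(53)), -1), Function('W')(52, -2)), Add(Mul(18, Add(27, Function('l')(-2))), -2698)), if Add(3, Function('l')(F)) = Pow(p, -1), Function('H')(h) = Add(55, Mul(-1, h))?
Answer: Rational(-52529892, 445) ≈ -1.1804e+5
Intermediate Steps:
Function('l')(F) = Rational(-16, 5) (Function('l')(F) = Add(-3, Pow(-5, -1)) = Add(-3, Rational(-1, 5)) = Rational(-16, 5))
Mul(Add(Pow(Add(Function('H')(19), Function('a')(53)), -1), Function('W')(52, -2)), Add(Mul(18, Add(27, Function('l')(-2))), -2698)) = Mul(Add(Pow(Add(Add(55, Mul(-1, 19)), 53), -1), 52), Add(Mul(18, Add(27, Rational(-16, 5))), -2698)) = Mul(Add(Pow(Add(Add(55, -19), 53), -1), 52), Add(Mul(18, Rational(119, 5)), -2698)) = Mul(Add(Pow(Add(36, 53), -1), 52), Add(Rational(2142, 5), -2698)) = Mul(Add(Pow(89, -1), 52), Rational(-11348, 5)) = Mul(Add(Rational(1, 89), 52), Rational(-11348, 5)) = Mul(Rational(4629, 89), Rational(-11348, 5)) = Rational(-52529892, 445)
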